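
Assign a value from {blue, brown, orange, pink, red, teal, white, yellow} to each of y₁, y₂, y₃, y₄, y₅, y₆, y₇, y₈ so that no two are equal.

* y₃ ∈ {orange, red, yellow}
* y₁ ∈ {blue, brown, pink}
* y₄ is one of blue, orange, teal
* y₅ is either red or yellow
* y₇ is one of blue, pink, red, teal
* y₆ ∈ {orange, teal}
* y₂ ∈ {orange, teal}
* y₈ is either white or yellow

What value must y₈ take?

The 8 variables draw from only 8 values {blue, brown, orange, pink, red, teal, white, yellow}, so each is used; only y₁ can be brown, hence y₁ = brown.
The 7 still-open variables together cover exactly {blue, orange, pink, red, teal, white, yellow} — 7 values for 7 variables — and pink appears only in y₇'s list, so y₇ = pink.
The 6 still-open variables together cover exactly {blue, orange, red, teal, white, yellow} — 6 values for 6 variables — and blue appears only in y₄'s list, so y₄ = blue.
Among the 5 still-open variables, white fits only y₈ (and all 5 values in {orange, red, teal, white, yellow} must be used), so y₈ = white.

white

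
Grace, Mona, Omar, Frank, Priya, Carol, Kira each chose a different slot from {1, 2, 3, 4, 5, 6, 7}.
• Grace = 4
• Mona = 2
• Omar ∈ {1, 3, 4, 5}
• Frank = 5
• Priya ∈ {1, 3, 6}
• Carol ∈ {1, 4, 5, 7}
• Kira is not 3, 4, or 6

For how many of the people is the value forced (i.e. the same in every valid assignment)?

Grace's domain is down to {4}, so Grace = 4. So Omar, Carol can't be 4.
Mona must be 2 (only option left). So Kira can't be 2.
That leaves Frank = 5. Eliminate 5 elsewhere: Omar, Carol, Kira.
Among the 4 still-open variables, 6 fits only Priya (and all 4 values in {1, 3, 6, 7} must be used), so Priya = 6.
The 3 still-open variables draw from only 3 values {1, 3, 7}, so each is used; only Omar can be 3, hence Omar = 3.
Determined: Grace=4, Mona=2, Omar=3, Frank=5, Priya=6. The other people each still have more than one consistent value. That makes 5.

5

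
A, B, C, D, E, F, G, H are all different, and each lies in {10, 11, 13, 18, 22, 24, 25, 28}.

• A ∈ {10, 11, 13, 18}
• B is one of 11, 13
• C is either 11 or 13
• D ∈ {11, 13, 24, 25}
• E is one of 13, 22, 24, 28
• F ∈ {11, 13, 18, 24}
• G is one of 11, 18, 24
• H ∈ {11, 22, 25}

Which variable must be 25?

D

The 8 variables draw from only 8 values {10, 11, 13, 18, 22, 24, 25, 28}, so each is used; only A can be 10, hence A = 10.
The 7 still-open variables together cover exactly {11, 13, 18, 22, 24, 25, 28} — 7 values for 7 variables — and 28 appears only in E's list, so E = 28.
Among the 6 still-open variables, 22 fits only H (and all 6 values in {11, 13, 18, 22, 24, 25} must be used), so H = 22.
The 5 still-open variables together cover exactly {11, 13, 18, 24, 25} — 5 values for 5 variables — and 25 appears only in D's list, so D = 25.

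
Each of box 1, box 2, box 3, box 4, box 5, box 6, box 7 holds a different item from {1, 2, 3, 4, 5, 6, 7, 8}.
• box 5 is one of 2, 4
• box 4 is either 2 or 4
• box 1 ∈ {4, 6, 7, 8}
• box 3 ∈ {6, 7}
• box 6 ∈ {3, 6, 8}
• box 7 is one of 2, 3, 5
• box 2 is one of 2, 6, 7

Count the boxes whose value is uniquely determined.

3

Among the 7 variables, 5 fits only box 7 (and all 7 values in {2, 3, 4, 5, 6, 7, 8} must be used), so box 7 = 5.
The 6 still-open variables draw from only 6 values {2, 3, 4, 6, 7, 8}, so each is used; only box 6 can be 3, hence box 6 = 3.
The 5 still-open variables together cover exactly {2, 4, 6, 7, 8} — 5 values for 5 variables — and 8 appears only in box 1's list, so box 1 = 8.
box 4 and box 5 share exactly the 2 values {2, 4}; by pigeonhole those values go to them, so strike 2, 4 from box 2.
Determined: box 1=8, box 6=3, box 7=5. The other boxes each still have more than one consistent value. That makes 3.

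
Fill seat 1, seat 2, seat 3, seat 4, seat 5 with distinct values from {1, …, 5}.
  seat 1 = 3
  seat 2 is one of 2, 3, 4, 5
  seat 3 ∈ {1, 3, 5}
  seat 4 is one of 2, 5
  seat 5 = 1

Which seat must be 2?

seat 1's domain is down to {3}, so seat 1 = 3. Eliminate 3 elsewhere: seat 2, seat 3.
That leaves seat 5 = 1. Strike 1 from seat 3.
seat 3 has just one choice, so seat 3 = 5. Eliminate 5 elsewhere: seat 2, seat 4.

seat 4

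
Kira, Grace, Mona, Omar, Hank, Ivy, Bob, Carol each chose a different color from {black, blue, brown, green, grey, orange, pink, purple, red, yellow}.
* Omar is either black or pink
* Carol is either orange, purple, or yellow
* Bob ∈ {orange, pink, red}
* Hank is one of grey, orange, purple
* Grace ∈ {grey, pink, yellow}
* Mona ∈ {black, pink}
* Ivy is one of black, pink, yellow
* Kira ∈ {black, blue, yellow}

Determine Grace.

Among the 8 variables, blue fits only Kira (and all 8 values in {black, blue, grey, orange, pink, purple, red, yellow} must be used), so Kira = blue.
The 7 still-open variables draw from only 7 values {black, grey, orange, pink, purple, red, yellow}, so each is used; only Bob can be red, hence Bob = red.
Mona and Omar share exactly the 2 values {black, pink}; by pigeonhole those values go to them, so strike black, pink from Grace, Ivy.
Ivy must be yellow (only option left). Strike yellow from Grace, Carol.
So Grace = grey.

grey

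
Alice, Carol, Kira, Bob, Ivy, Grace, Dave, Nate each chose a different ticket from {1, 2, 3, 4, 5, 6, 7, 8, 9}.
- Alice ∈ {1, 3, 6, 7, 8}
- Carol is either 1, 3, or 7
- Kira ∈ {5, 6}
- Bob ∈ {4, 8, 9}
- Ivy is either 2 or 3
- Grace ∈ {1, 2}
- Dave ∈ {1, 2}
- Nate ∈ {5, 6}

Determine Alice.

Kira and Nate share exactly the 2 values {5, 6}; by pigeonhole those values go to them, so strike 5, 6 from Alice.
The 2 variables Grace and Dave are confined to {1, 2}, which locks those values in; drop them from Alice, Carol, Ivy.
Ivy's domain is down to {3}, so Ivy = 3. Remove 3 from Alice, Carol.
That leaves Carol = 7. Eliminate 7 elsewhere: Alice.
So Alice = 8.

8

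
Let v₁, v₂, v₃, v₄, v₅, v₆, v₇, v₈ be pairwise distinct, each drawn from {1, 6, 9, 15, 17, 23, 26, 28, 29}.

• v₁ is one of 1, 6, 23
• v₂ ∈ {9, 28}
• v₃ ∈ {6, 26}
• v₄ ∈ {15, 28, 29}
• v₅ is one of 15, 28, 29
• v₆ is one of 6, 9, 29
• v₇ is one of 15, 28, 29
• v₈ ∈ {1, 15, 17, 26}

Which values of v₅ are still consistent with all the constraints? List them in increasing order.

15, 28, 29

The 3 variables v₄, v₅, v₇ are confined to {15, 28, 29}, which locks those values in; drop them from v₂, v₆, v₈.
v₂ has just one choice, so v₂ = 9. Remove 9 from v₆.
v₆'s domain is down to {6}, so v₆ = 6. Strike 6 from v₁, v₃.
v₃'s domain is down to {26}, so v₃ = 26. Eliminate 26 elsewhere: v₈.
No further eliminations apply; v₅ can still be any of 15, 28, 29.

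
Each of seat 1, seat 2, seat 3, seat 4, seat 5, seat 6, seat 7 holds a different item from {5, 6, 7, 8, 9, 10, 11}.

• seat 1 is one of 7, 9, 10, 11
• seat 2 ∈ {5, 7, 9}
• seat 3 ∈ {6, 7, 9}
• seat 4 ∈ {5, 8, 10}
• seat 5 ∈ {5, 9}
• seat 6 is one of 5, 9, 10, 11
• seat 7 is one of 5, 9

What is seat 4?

Among the 7 variables, 6 fits only seat 3 (and all 7 values in {5, 6, 7, 8, 9, 10, 11} must be used), so seat 3 = 6.
Among the 6 still-open variables, 8 fits only seat 4 (and all 6 values in {5, 7, 8, 9, 10, 11} must be used), so seat 4 = 8.

8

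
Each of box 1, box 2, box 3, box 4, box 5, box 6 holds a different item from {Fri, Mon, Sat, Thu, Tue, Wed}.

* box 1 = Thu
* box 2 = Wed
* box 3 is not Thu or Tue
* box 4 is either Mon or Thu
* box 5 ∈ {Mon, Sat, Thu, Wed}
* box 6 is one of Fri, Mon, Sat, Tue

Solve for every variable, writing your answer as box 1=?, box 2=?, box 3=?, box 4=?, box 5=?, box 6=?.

box 1 has just one choice, so box 1 = Thu. Remove Thu from box 4, box 5.
box 2 must be Wed (only option left). Eliminate Wed elsewhere: box 3, box 5.
box 4's domain is down to {Mon}, so box 4 = Mon. Remove Mon from box 3, box 5, box 6.
box 5's domain is down to {Sat}, so box 5 = Sat. Remove Sat from box 3, box 6.
box 3 has just one choice, so box 3 = Fri. So box 6 can't be Fri.
box 6 must be Tue (only option left).

box 1=Thu, box 2=Wed, box 3=Fri, box 4=Mon, box 5=Sat, box 6=Tue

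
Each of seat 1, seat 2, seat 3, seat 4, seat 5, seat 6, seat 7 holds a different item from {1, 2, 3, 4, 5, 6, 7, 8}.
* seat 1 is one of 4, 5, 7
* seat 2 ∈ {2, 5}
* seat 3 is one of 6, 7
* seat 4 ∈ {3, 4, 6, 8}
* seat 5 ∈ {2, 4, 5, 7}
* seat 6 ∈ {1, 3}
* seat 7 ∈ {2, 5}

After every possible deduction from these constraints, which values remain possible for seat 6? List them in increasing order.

seat 2 and seat 7 between them cover only {2, 5} — a naked pair. Remove those values from seat 1, seat 5.
seat 1 and seat 5 between them cover only {4, 7} — a naked pair. Remove those values from seat 3, seat 4.
seat 3 has just one choice, so seat 3 = 6. So seat 4 can't be 6.
No further eliminations apply; seat 6 can still be any of 1, 3.

1, 3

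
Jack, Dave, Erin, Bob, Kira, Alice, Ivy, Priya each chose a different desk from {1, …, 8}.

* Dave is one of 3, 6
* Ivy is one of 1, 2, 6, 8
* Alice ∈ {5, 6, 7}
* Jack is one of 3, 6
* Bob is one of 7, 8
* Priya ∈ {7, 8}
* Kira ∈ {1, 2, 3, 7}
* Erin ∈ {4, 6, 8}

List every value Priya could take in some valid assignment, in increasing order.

7, 8

The 8 variables together cover exactly {1, 2, 3, 4, 5, 6, 7, 8} — 8 values for 8 variables — and 4 appears only in Erin's list, so Erin = 4.
The 7 still-open variables together cover exactly {1, 2, 3, 5, 6, 7, 8} — 7 values for 7 variables — and 5 appears only in Alice's list, so Alice = 5.
The 2 variables Jack and Dave are confined to {3, 6}, which locks those values in; drop them from Kira, Ivy.
The 2 variables Bob and Priya are confined to {7, 8}, which locks those values in; drop them from Kira, Ivy.
No further eliminations apply; Priya can still be any of 7, 8.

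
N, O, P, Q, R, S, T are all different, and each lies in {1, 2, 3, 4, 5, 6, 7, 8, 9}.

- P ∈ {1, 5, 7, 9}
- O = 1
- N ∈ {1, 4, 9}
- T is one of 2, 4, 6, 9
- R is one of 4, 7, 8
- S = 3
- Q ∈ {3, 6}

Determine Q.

6

O's domain is down to {1}, so O = 1. Eliminate 1 elsewhere: N, P.
S must be 3 (only option left). Remove 3 from Q.
So Q = 6.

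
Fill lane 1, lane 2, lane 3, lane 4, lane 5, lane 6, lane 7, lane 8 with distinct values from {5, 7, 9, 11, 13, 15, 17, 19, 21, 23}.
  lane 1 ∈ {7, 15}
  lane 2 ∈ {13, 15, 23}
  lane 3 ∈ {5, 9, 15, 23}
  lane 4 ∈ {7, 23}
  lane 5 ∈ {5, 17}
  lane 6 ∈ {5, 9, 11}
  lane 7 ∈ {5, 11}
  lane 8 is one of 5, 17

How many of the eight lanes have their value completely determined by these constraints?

The 8 variables together cover exactly {5, 7, 9, 11, 13, 15, 17, 23} — 8 values for 8 variables — and 13 appears only in lane 2's list, so lane 2 = 13.
lane 5 and lane 8 between them cover only {5, 17} — a naked pair. Remove those values from lane 3, lane 6, lane 7.
lane 7 must be 11 (only option left). Remove 11 from lane 6.
lane 6 has just one choice, so lane 6 = 9. Remove 9 from lane 3.
Determined: lane 2=13, lane 6=9, lane 7=11. The other lanes each still have more than one consistent value. That makes 3.

3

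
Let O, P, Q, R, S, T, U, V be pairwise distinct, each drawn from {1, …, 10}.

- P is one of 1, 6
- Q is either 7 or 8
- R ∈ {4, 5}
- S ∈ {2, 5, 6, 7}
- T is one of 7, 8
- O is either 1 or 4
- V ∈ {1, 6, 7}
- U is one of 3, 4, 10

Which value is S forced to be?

Q and T between them cover only {7, 8} — a naked pair. Remove those values from S, V.
P and V between them cover only {1, 6} — a naked pair. Remove those values from O, S.
That leaves O = 4. Eliminate 4 elsewhere: R, U.
R must be 5 (only option left). So S can't be 5.
So S = 2.

2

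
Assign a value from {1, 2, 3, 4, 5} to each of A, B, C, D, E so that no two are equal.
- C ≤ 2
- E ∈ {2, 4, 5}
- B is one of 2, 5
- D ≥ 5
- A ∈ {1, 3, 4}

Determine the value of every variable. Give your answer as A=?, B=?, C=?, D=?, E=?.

A=3, B=2, C=1, D=5, E=4

D's domain is down to {5}, so D = 5. Remove 5 from B, E.
B has just one choice, so B = 2. Eliminate 2 elsewhere: C, E.
C has just one choice, so C = 1. Eliminate 1 elsewhere: A.
E's domain is down to {4}, so E = 4. So A can't be 4.
A must be 3 (only option left).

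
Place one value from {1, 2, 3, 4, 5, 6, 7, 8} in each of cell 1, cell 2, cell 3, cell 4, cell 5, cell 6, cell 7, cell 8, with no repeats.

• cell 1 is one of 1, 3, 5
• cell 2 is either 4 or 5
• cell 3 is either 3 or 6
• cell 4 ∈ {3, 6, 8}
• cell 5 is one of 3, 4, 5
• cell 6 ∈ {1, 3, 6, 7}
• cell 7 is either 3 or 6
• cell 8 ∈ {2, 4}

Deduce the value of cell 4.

The 8 variables together cover exactly {1, 2, 3, 4, 5, 6, 7, 8} — 8 values for 8 variables — and 2 appears only in cell 8's list, so cell 8 = 2.
The 7 still-open variables draw from only 7 values {1, 3, 4, 5, 6, 7, 8}, so each is used; only cell 6 can be 7, hence cell 6 = 7.
The 6 still-open variables draw from only 6 values {1, 3, 4, 5, 6, 8}, so each is used; only cell 1 can be 1, hence cell 1 = 1.
The 5 still-open variables draw from only 5 values {3, 4, 5, 6, 8}, so each is used; only cell 4 can be 8, hence cell 4 = 8.

8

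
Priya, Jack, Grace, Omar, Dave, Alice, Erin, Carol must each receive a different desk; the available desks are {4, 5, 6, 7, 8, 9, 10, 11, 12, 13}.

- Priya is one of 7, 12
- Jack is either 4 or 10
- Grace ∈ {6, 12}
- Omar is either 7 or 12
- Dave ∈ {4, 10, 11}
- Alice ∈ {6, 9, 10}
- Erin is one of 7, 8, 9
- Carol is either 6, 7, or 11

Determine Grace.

Among the 8 variables, 8 fits only Erin (and all 8 values in {4, 6, 7, 8, 9, 10, 11, 12} must be used), so Erin = 8.
The 7 still-open variables together cover exactly {4, 6, 7, 9, 10, 11, 12} — 7 values for 7 variables — and 9 appears only in Alice's list, so Alice = 9.
The 2 variables Priya and Omar are confined to {7, 12}, which locks those values in; drop them from Grace, Carol.
So Grace = 6.

6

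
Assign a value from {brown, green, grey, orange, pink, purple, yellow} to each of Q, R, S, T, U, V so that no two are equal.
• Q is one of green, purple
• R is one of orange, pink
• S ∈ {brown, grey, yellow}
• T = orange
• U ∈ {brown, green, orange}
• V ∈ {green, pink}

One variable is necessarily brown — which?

U

T's domain is down to {orange}, so T = orange. Strike orange from R, U.
R's domain is down to {pink}, so R = pink. So V can't be pink.
V's domain is down to {green}, so V = green. Remove green from Q, U.
So brown goes to U.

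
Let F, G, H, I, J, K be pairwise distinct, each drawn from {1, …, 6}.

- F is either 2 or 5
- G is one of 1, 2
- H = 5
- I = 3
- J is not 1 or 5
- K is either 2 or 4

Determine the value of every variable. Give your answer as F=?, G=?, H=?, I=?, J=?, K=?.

H has just one choice, so H = 5. Remove 5 from F.
I's domain is down to {3}, so I = 3. Remove 3 from J.
F's domain is down to {2}, so F = 2. Eliminate 2 elsewhere: G, J, K.
G must be 1 (only option left).
K must be 4 (only option left). Remove 4 from J.
J's domain is down to {6}, so J = 6.

F=2, G=1, H=5, I=3, J=6, K=4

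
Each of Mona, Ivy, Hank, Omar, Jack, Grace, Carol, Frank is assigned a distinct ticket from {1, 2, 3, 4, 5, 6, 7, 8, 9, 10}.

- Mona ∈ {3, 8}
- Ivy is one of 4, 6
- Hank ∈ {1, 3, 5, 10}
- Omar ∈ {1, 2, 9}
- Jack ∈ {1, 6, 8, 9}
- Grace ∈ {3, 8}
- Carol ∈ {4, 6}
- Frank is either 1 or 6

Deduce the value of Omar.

2

Mona and Grace between them cover only {3, 8} — a naked pair. Remove those values from Hank, Jack.
Ivy and Carol share exactly the 2 values {4, 6}; by pigeonhole those values go to them, so strike 4, 6 from Jack, Frank.
Frank has just one choice, so Frank = 1. Strike 1 from Hank, Omar, Jack.
Jack's domain is down to {9}, so Jack = 9. Strike 9 from Omar.
So Omar = 2.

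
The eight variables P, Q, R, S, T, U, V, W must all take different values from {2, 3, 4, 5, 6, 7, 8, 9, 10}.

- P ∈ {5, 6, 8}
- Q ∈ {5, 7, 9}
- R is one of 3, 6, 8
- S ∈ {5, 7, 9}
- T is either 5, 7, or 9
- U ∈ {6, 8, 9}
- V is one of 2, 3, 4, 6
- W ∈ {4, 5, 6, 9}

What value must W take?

Among the 8 variables, 2 fits only V (and all 8 values in {2, 3, 4, 5, 6, 7, 8, 9} must be used), so V = 2.
The 7 still-open variables draw from only 7 values {3, 4, 5, 6, 7, 8, 9}, so each is used; only R can be 3, hence R = 3.
The 6 still-open variables draw from only 6 values {4, 5, 6, 7, 8, 9}, so each is used; only W can be 4, hence W = 4.

4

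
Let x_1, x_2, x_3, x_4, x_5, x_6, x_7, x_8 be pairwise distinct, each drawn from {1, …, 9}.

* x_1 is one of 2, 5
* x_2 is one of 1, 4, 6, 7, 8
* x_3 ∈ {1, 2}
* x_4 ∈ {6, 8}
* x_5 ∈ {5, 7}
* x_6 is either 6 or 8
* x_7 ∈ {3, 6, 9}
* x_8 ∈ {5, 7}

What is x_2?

4

x_4 and x_6 share exactly the 2 values {6, 8}; by pigeonhole those values go to them, so strike 6, 8 from x_2, x_7.
x_5 and x_8 between them cover only {5, 7} — a naked pair. Remove those values from x_1, x_2.
That leaves x_1 = 2. Remove 2 from x_3.
That leaves x_3 = 1. So x_2 can't be 1.
So x_2 = 4.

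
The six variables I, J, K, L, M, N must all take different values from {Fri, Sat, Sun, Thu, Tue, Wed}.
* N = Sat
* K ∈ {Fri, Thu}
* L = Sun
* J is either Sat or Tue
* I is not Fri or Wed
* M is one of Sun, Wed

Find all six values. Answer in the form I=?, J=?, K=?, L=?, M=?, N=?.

I=Thu, J=Tue, K=Fri, L=Sun, M=Wed, N=Sat

L's domain is down to {Sun}, so L = Sun. So I, M can't be Sun.
M has just one choice, so M = Wed.
N has just one choice, so N = Sat. Strike Sat from I, J.
J must be Tue (only option left). So I can't be Tue.
I has just one choice, so I = Thu. Strike Thu from K.
That leaves K = Fri.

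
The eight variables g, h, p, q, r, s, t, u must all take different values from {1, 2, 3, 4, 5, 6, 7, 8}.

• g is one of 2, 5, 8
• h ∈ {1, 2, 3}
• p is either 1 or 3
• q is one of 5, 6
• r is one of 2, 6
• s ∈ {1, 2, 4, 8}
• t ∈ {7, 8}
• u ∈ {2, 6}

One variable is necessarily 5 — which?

q

Among the 8 variables, 4 fits only s (and all 8 values in {1, 2, 3, 4, 5, 6, 7, 8} must be used), so s = 4.
Among the 7 still-open variables, 7 fits only t (and all 7 values in {1, 2, 3, 5, 6, 7, 8} must be used), so t = 7.
The 6 still-open variables draw from only 6 values {1, 2, 3, 5, 6, 8}, so each is used; only g can be 8, hence g = 8.
The 5 still-open variables draw from only 5 values {1, 2, 3, 5, 6}, so each is used; only q can be 5, hence q = 5.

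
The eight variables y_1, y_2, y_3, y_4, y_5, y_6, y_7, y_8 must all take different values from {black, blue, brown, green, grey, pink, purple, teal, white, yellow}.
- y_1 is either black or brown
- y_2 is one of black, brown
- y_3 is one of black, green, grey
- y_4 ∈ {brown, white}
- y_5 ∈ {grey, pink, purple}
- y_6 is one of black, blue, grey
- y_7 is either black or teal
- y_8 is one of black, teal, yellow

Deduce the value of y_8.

yellow

y_1 and y_2 share exactly the 2 values {black, brown}; by pigeonhole those values go to them, so strike black, brown from y_3, y_4, y_6, y_7, y_8.
That leaves y_4 = white.
y_7 must be teal (only option left). Strike teal from y_8.
So y_8 = yellow.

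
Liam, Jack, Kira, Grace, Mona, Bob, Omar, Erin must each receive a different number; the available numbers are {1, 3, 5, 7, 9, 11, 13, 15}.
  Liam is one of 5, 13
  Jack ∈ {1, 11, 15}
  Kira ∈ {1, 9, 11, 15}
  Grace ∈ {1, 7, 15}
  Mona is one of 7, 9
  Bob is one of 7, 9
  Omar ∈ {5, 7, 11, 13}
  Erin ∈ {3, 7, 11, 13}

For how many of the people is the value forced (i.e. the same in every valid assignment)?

1

The 8 variables together cover exactly {1, 3, 5, 7, 9, 11, 13, 15} — 8 values for 8 variables — and 3 appears only in Erin's list, so Erin = 3.
Mona and Bob between them cover only {7, 9} — a naked pair. Remove those values from Kira, Grace, Omar.
Jack, Kira, Grace between them cover only {1, 11, 15} — a naked triple. Remove those values from Omar.
Determined: Erin=3. The other people each still have more than one consistent value. That makes 1.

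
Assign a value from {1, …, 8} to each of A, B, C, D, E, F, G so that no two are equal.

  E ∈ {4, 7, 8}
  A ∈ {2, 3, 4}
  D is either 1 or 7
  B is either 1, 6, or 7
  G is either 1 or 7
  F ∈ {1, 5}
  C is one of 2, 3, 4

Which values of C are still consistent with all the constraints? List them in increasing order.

2, 3, 4

D and G share exactly the 2 values {1, 7}; by pigeonhole those values go to them, so strike 1, 7 from B, E, F.
B must be 6 (only option left).
That leaves F = 5.
No further eliminations apply; C can still be any of 2, 3, 4.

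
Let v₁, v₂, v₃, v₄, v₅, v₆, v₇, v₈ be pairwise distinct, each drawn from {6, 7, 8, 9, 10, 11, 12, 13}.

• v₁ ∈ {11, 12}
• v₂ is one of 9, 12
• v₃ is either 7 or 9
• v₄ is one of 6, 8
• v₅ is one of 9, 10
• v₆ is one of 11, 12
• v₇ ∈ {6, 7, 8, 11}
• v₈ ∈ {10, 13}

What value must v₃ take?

7

The 8 variables together cover exactly {6, 7, 8, 9, 10, 11, 12, 13} — 8 values for 8 variables — and 13 appears only in v₈'s list, so v₈ = 13.
The 7 still-open variables draw from only 7 values {6, 7, 8, 9, 10, 11, 12}, so each is used; only v₅ can be 10, hence v₅ = 10.
The 2 variables v₁ and v₆ are confined to {11, 12}, which locks those values in; drop them from v₂, v₇.
That leaves v₂ = 9. Strike 9 from v₃.
So v₃ = 7.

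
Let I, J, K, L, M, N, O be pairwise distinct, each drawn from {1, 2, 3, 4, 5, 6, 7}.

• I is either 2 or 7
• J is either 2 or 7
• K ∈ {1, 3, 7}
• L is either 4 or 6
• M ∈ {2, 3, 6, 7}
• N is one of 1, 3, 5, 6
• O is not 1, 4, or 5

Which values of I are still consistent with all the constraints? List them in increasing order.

The 7 variables together cover exactly {1, 2, 3, 4, 5, 6, 7} — 7 values for 7 variables — and 4 appears only in L's list, so L = 4.
The 6 still-open variables draw from only 6 values {1, 2, 3, 5, 6, 7}, so each is used; only N can be 5, hence N = 5.
The 5 still-open variables draw from only 5 values {1, 2, 3, 6, 7}, so each is used; only K can be 1, hence K = 1.
The 2 variables I and J are confined to {2, 7}, which locks those values in; drop them from M, O.
No further eliminations apply; I can still be any of 2, 7.

2, 7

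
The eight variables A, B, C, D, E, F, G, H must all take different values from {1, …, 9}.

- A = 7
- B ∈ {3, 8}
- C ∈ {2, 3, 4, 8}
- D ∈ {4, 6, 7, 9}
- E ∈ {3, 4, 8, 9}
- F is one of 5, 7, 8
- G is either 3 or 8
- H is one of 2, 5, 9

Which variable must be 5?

A's domain is down to {7}, so A = 7. Eliminate 7 elsewhere: D, F.
Among the 7 still-open variables, 6 fits only D (and all 7 values in {2, 3, 4, 5, 6, 8, 9} must be used), so D = 6.
The 2 variables B and G are confined to {3, 8}, which locks those values in; drop them from C, E, F.
So 5 goes to F.

F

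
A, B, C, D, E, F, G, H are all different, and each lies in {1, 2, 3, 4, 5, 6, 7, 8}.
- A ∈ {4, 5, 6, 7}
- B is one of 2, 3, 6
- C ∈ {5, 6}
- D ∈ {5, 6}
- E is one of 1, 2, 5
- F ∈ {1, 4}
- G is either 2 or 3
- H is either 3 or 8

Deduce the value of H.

8

The 8 variables together cover exactly {1, 2, 3, 4, 5, 6, 7, 8} — 8 values for 8 variables — and 7 appears only in A's list, so A = 7.
The 7 still-open variables draw from only 7 values {1, 2, 3, 4, 5, 6, 8}, so each is used; only F can be 4, hence F = 4.
The 6 still-open variables together cover exactly {1, 2, 3, 5, 6, 8} — 6 values for 6 variables — and 1 appears only in E's list, so E = 1.
The 5 still-open variables draw from only 5 values {2, 3, 5, 6, 8}, so each is used; only H can be 8, hence H = 8.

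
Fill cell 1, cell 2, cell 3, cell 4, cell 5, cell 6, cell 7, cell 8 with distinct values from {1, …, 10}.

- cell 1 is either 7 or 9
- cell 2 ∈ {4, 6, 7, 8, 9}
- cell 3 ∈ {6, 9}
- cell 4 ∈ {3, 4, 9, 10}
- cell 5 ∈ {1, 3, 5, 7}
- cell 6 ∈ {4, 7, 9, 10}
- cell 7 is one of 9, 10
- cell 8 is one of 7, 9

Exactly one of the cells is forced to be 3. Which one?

The 2 variables cell 1 and cell 8 are confined to {7, 9}, which locks those values in; drop them from cell 2, cell 3, cell 4, cell 5, cell 6, cell 7.
cell 3's domain is down to {6}, so cell 3 = 6. So cell 2 can't be 6.
That leaves cell 7 = 10. So cell 4, cell 6 can't be 10.
cell 6 has just one choice, so cell 6 = 4. Eliminate 4 elsewhere: cell 2, cell 4.
So 3 goes to cell 4.

cell 4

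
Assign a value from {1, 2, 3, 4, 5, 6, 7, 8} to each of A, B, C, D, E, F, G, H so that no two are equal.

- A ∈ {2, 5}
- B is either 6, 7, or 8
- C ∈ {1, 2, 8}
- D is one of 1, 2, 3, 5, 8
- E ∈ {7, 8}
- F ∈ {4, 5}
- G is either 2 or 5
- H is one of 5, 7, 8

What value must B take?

The 8 variables draw from only 8 values {1, 2, 3, 4, 5, 6, 7, 8}, so each is used; only D can be 3, hence D = 3.
The 7 still-open variables together cover exactly {1, 2, 4, 5, 6, 7, 8} — 7 values for 7 variables — and 1 appears only in C's list, so C = 1.
The 6 still-open variables together cover exactly {2, 4, 5, 6, 7, 8} — 6 values for 6 variables — and 4 appears only in F's list, so F = 4.
Among the 5 still-open variables, 6 fits only B (and all 5 values in {2, 5, 6, 7, 8} must be used), so B = 6.

6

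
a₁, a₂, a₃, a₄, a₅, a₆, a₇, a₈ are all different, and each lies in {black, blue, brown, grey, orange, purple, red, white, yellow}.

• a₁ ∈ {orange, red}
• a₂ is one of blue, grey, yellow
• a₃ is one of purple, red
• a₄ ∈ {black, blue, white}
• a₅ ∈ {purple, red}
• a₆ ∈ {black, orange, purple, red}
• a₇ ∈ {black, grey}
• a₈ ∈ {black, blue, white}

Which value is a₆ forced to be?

black

Among the 8 variables, yellow fits only a₂ (and all 8 values in {black, blue, grey, orange, purple, red, white, yellow} must be used), so a₂ = yellow.
Among the 7 still-open variables, grey fits only a₇ (and all 7 values in {black, blue, grey, orange, purple, red, white} must be used), so a₇ = grey.
a₃ and a₅ share exactly the 2 values {purple, red}; by pigeonhole those values go to them, so strike purple, red from a₁, a₆.
a₁'s domain is down to {orange}, so a₁ = orange. Eliminate orange elsewhere: a₆.
So a₆ = black.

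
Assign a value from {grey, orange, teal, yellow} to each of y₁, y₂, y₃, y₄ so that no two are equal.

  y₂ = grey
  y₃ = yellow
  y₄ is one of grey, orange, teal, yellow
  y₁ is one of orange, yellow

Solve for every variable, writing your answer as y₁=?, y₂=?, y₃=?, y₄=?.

y₁=orange, y₂=grey, y₃=yellow, y₄=teal

y₂ must be grey (only option left). Strike grey from y₄.
y₃ must be yellow (only option left). Remove yellow from y₁, y₄.
y₁ must be orange (only option left). So y₄ can't be orange.
That leaves y₄ = teal.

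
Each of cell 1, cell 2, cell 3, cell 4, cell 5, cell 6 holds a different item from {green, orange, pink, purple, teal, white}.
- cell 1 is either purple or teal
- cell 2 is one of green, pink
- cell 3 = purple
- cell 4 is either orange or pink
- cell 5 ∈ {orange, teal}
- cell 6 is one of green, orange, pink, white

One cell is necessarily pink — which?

cell 4

cell 3's domain is down to {purple}, so cell 3 = purple. Eliminate purple elsewhere: cell 1.
cell 1 has just one choice, so cell 1 = teal. Strike teal from cell 5.
cell 5's domain is down to {orange}, so cell 5 = orange. Eliminate orange elsewhere: cell 4, cell 6.
So pink goes to cell 4.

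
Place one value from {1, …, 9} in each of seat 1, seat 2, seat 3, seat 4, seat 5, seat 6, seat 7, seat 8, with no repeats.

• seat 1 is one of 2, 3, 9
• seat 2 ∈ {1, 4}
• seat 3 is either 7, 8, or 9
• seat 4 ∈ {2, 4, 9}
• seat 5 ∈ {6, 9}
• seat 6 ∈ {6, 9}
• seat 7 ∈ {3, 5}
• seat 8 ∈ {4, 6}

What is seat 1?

3

seat 5 and seat 6 between them cover only {6, 9} — a naked pair. Remove those values from seat 1, seat 3, seat 4, seat 8.
seat 8 must be 4 (only option left). Remove 4 from seat 2, seat 4.
seat 2 has just one choice, so seat 2 = 1.
seat 4's domain is down to {2}, so seat 4 = 2. Remove 2 from seat 1.
So seat 1 = 3.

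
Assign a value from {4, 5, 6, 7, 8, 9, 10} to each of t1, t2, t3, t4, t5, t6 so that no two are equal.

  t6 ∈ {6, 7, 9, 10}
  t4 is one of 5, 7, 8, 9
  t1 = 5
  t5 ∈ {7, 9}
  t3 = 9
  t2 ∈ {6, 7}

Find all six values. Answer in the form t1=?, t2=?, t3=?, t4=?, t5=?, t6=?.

t1 must be 5 (only option left). Eliminate 5 elsewhere: t4.
t3 has just one choice, so t3 = 9. Strike 9 from t4, t5, t6.
t5's domain is down to {7}, so t5 = 7. Strike 7 from t2, t4, t6.
t2's domain is down to {6}, so t2 = 6. So t6 can't be 6.
t4's domain is down to {8}, so t4 = 8.
t6 must be 10 (only option left).

t1=5, t2=6, t3=9, t4=8, t5=7, t6=10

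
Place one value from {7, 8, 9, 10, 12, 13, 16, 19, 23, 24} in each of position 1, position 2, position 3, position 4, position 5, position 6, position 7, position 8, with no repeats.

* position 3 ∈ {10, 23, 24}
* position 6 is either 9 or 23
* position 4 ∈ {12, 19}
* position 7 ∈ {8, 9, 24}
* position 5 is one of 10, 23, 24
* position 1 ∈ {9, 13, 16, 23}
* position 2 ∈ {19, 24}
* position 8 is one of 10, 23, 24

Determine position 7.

position 3, position 5, position 8 between them cover only {10, 23, 24} — a naked triple. Remove those values from position 1, position 2, position 6, position 7.
position 2 has just one choice, so position 2 = 19. Eliminate 19 elsewhere: position 4.
position 4 has just one choice, so position 4 = 12.
position 6 has just one choice, so position 6 = 9. So position 1, position 7 can't be 9.
So position 7 = 8.

8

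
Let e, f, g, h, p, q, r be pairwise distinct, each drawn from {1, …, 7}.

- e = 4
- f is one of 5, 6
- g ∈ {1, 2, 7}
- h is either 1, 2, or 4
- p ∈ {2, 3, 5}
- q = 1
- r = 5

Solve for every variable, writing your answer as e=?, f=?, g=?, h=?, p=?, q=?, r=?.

e has just one choice, so e = 4. Strike 4 from h.
q has just one choice, so q = 1. So g, h can't be 1.
r has just one choice, so r = 5. Remove 5 from f, p.
f must be 6 (only option left).
h has just one choice, so h = 2. So g, p can't be 2.
p must be 3 (only option left).
g's domain is down to {7}, so g = 7.

e=4, f=6, g=7, h=2, p=3, q=1, r=5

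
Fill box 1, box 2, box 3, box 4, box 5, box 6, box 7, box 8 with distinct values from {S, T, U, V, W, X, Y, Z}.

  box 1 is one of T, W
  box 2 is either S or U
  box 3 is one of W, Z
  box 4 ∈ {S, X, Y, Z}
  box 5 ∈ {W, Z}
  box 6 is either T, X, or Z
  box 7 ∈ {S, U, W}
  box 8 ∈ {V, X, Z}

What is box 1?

The 8 variables draw from only 8 values {S, T, U, V, W, X, Y, Z}, so each is used; only box 8 can be V, hence box 8 = V.
The 7 still-open variables together cover exactly {S, T, U, W, X, Y, Z} — 7 values for 7 variables — and Y appears only in box 4's list, so box 4 = Y.
The 6 still-open variables draw from only 6 values {S, T, U, W, X, Z}, so each is used; only box 6 can be X, hence box 6 = X.
Among the 5 still-open variables, T fits only box 1 (and all 5 values in {S, T, U, W, Z} must be used), so box 1 = T.

T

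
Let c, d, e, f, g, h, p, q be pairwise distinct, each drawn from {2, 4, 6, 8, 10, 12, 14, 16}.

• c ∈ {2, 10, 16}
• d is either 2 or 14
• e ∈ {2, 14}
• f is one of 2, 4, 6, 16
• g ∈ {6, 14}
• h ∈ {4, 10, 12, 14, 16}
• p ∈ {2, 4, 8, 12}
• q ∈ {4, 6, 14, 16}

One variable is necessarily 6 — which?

g

The 8 variables together cover exactly {2, 4, 6, 8, 10, 12, 14, 16} — 8 values for 8 variables — and 8 appears only in p's list, so p = 8.
Among the 7 still-open variables, 12 fits only h (and all 7 values in {2, 4, 6, 10, 12, 14, 16} must be used), so h = 12.
The 6 still-open variables together cover exactly {2, 4, 6, 10, 14, 16} — 6 values for 6 variables — and 10 appears only in c's list, so c = 10.
The 2 variables d and e are confined to {2, 14}, which locks those values in; drop them from f, g, q.
So 6 goes to g.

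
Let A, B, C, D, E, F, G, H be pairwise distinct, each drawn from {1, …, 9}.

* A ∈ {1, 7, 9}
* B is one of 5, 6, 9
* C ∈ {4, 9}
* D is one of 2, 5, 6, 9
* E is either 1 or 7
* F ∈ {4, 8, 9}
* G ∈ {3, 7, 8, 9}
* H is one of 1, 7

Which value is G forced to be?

3

E and H share exactly the 2 values {1, 7}; by pigeonhole those values go to them, so strike 1, 7 from A, G.
A must be 9 (only option left). So B, C, D, F, G can't be 9.
That leaves C = 4. So F can't be 4.
That leaves F = 8. Remove 8 from G.
So G = 3.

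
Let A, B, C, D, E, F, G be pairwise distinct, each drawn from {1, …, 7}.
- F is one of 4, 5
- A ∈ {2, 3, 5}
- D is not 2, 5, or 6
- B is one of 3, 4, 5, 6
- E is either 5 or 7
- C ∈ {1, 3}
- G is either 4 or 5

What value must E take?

7

The 7 variables together cover exactly {1, 2, 3, 4, 5, 6, 7} — 7 values for 7 variables — and 2 appears only in A's list, so A = 2.
The 6 still-open variables draw from only 6 values {1, 3, 4, 5, 6, 7}, so each is used; only B can be 6, hence B = 6.
F and G between them cover only {4, 5} — a naked pair. Remove those values from D, E.
So E = 7.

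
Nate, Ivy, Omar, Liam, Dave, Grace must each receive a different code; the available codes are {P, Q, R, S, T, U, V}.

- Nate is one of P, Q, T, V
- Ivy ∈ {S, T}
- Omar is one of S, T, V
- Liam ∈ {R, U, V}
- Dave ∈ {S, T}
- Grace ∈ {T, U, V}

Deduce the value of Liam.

Ivy and Dave between them cover only {S, T} — a naked pair. Remove those values from Nate, Omar, Grace.
Omar has just one choice, so Omar = V. Eliminate V elsewhere: Nate, Liam, Grace.
Grace has just one choice, so Grace = U. Strike U from Liam.
So Liam = R.

R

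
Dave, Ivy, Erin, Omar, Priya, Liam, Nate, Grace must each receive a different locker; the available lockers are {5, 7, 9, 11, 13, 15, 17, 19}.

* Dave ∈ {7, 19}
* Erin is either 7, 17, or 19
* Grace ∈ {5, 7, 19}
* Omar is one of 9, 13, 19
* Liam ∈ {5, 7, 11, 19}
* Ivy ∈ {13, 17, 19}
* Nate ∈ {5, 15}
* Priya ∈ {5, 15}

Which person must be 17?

The 8 variables together cover exactly {5, 7, 9, 11, 13, 15, 17, 19} — 8 values for 8 variables — and 9 appears only in Omar's list, so Omar = 9.
Among the 7 still-open variables, 11 fits only Liam (and all 7 values in {5, 7, 11, 13, 15, 17, 19} must be used), so Liam = 11.
The 6 still-open variables draw from only 6 values {5, 7, 13, 15, 17, 19}, so each is used; only Ivy can be 13, hence Ivy = 13.
The 5 still-open variables draw from only 5 values {5, 7, 15, 17, 19}, so each is used; only Erin can be 17, hence Erin = 17.

Erin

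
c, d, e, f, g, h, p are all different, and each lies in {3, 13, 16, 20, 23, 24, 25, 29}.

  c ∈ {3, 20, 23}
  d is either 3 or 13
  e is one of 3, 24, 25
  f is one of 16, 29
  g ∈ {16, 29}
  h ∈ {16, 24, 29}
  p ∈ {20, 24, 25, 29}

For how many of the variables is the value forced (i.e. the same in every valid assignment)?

f and g share exactly the 2 values {16, 29}; by pigeonhole those values go to them, so strike 16, 29 from h, p.
h has just one choice, so h = 24. Remove 24 from e, p.
Determined: h=24. The other variables each still have more than one consistent value. That makes 1.

1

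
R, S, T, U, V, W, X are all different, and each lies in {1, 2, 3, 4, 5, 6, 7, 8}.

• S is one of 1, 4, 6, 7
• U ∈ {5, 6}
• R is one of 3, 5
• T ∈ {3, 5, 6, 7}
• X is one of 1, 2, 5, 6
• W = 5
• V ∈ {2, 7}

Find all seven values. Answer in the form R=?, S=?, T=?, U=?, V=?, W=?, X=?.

W must be 5 (only option left). So R, T, U, X can't be 5.
R's domain is down to {3}, so R = 3. Remove 3 from T.
U must be 6 (only option left). Strike 6 from S, T, X.
T has just one choice, so T = 7. Eliminate 7 elsewhere: S, V.
V's domain is down to {2}, so V = 2. Eliminate 2 elsewhere: X.
X has just one choice, so X = 1. Remove 1 from S.
That leaves S = 4.

R=3, S=4, T=7, U=6, V=2, W=5, X=1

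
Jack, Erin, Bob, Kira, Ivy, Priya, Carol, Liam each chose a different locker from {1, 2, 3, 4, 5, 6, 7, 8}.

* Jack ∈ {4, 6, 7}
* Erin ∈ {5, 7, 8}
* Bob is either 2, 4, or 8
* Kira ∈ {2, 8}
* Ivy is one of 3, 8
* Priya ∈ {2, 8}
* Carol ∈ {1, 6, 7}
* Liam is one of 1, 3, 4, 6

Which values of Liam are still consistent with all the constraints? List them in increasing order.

1, 6

The 8 variables together cover exactly {1, 2, 3, 4, 5, 6, 7, 8} — 8 values for 8 variables — and 5 appears only in Erin's list, so Erin = 5.
Kira and Priya share exactly the 2 values {2, 8}; by pigeonhole those values go to them, so strike 2, 8 from Bob, Ivy.
Bob must be 4 (only option left). Eliminate 4 elsewhere: Jack, Liam.
Ivy has just one choice, so Ivy = 3. So Liam can't be 3.
No further eliminations apply; Liam can still be any of 1, 6.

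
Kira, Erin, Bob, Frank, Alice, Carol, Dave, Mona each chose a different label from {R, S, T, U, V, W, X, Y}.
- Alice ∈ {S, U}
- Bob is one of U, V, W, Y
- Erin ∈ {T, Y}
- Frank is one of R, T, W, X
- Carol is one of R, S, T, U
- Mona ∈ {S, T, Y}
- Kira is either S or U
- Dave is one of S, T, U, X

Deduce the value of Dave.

The 8 variables together cover exactly {R, S, T, U, V, W, X, Y} — 8 values for 8 variables — and V appears only in Bob's list, so Bob = V.
The 7 still-open variables together cover exactly {R, S, T, U, W, X, Y} — 7 values for 7 variables — and W appears only in Frank's list, so Frank = W.
Among the 6 still-open variables, R fits only Carol (and all 6 values in {R, S, T, U, X, Y} must be used), so Carol = R.
Among the 5 still-open variables, X fits only Dave (and all 5 values in {S, T, U, X, Y} must be used), so Dave = X.

X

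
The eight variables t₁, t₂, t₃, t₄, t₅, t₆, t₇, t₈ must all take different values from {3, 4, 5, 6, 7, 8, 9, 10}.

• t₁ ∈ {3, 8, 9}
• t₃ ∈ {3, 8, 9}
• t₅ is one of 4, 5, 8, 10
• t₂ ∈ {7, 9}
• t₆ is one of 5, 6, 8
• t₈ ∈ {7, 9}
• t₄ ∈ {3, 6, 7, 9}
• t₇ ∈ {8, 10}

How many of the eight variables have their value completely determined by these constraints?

4

Among the 8 variables, 4 fits only t₅ (and all 8 values in {3, 4, 5, 6, 7, 8, 9, 10} must be used), so t₅ = 4.
Among the 7 still-open variables, 5 fits only t₆ (and all 7 values in {3, 5, 6, 7, 8, 9, 10} must be used), so t₆ = 5.
Among the 6 still-open variables, 6 fits only t₄ (and all 6 values in {3, 6, 7, 8, 9, 10} must be used), so t₄ = 6.
The 5 still-open variables draw from only 5 values {3, 7, 8, 9, 10}, so each is used; only t₇ can be 10, hence t₇ = 10.
t₂ and t₈ between them cover only {7, 9} — a naked pair. Remove those values from t₁, t₃.
Determined: t₄=6, t₅=4, t₆=5, t₇=10. The other variables each still have more than one consistent value. That makes 4.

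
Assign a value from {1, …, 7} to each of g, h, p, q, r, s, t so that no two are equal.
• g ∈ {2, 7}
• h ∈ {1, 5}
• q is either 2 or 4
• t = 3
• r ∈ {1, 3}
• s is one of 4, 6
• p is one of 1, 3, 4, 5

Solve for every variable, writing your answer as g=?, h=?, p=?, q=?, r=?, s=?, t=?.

g=7, h=5, p=4, q=2, r=1, s=6, t=3

t has just one choice, so t = 3. Remove 3 from p, r.
r has just one choice, so r = 1. Strike 1 from h, p.
h must be 5 (only option left). Remove 5 from p.
That leaves p = 4. Eliminate 4 elsewhere: q, s.
That leaves q = 2. So g can't be 2.
s must be 6 (only option left).
That leaves g = 7.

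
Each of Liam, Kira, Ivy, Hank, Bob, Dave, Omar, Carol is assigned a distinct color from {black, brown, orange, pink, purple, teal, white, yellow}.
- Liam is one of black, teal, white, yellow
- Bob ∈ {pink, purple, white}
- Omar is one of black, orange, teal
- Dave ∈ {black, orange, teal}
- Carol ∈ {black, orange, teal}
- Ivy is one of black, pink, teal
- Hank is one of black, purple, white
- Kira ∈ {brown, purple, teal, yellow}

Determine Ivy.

Among the 8 variables, brown fits only Kira (and all 8 values in {black, brown, orange, pink, purple, teal, white, yellow} must be used), so Kira = brown.
Among the 7 still-open variables, yellow fits only Liam (and all 7 values in {black, orange, pink, purple, teal, white, yellow} must be used), so Liam = yellow.
Dave, Omar, Carol share exactly the 3 values {black, orange, teal}; by pigeonhole those values go to them, so strike black, orange, teal from Ivy, Hank.
So Ivy = pink.

pink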